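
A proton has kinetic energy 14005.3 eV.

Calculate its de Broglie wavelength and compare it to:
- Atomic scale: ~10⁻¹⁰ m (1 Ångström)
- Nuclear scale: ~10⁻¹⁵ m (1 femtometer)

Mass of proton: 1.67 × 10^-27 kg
λ = 2.42 × 10^-13 m, which is between nuclear and atomic scales.

Using λ = h/√(2mKE):

KE = 14005.3 eV = 2.244 × 10^-15 J

λ = h/√(2mKE)
λ = (6.626 × 10^-34 J·s) / √(2 × 1.67 × 10^-27 kg × 2.244 × 10^-15 J)
λ = 2.42 × 10^-13 m

Comparison:
- Atomic scale (10⁻¹⁰ m): λ is 0.0024× this size
- Nuclear scale (10⁻¹⁵ m): λ is 2.4e+02× this size

The wavelength is between nuclear and atomic scales.

This wavelength is appropriate for probing atomic structure but too large for nuclear physics experiments.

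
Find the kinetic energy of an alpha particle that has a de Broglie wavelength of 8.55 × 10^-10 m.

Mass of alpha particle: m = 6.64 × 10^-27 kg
4.52 × 10^-23 J (or 2.82 × 10^-4 eV)

From λ = h/√(2mKE), we solve for KE:

λ² = h²/(2mKE)
KE = h²/(2mλ²)
KE = (6.626 × 10^-34 J·s)² / (2 × 6.64 × 10^-27 kg × (8.55 × 10^-10 m)²)
KE = 4.52 × 10^-23 J
KE = 2.82 × 10^-4 eV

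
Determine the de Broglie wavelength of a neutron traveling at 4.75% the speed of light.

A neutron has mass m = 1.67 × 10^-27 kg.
2.79 × 10^-14 m

Using the de Broglie relation λ = h/(mv):

v = 4.75% × c = 1.424 × 10^7 m/s

λ = h/(mv)
λ = (6.626 × 10^-34 J·s) / (1.67 × 10^-27 kg × 1.424 × 10^7 m/s)
λ = 2.79 × 10^-14 m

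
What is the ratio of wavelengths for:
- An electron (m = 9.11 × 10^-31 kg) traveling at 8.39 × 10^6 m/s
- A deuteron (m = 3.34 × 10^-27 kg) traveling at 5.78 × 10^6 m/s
λ₁/λ₂ = 2.53 × 10^3

Using λ = h/(mv):

λ₁ = h/(m₁v₁) = 8.67 × 10^-11 m
λ₂ = h/(m₂v₂) = 3.43 × 10^-14 m

Ratio λ₁/λ₂ = (m₂v₂)/(m₁v₁)
         = (3.34 × 10^-27 kg × 5.78 × 10^6 m/s) / (9.11 × 10^-31 kg × 8.39 × 10^6 m/s)
         = 2.53 × 10^3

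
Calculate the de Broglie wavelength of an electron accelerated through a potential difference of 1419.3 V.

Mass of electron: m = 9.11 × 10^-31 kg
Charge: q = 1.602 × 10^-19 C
3.26 × 10^-11 m

When a particle is accelerated through voltage V, it gains kinetic energy KE = qV.

The de Broglie wavelength is then λ = h/√(2mqV):

λ = h/√(2mqV)
λ = (6.626 × 10^-34 J·s) / √(2 × 9.11 × 10^-31 kg × 1.602 × 10^-19 C × 1419.3 V)
λ = 3.26 × 10^-11 m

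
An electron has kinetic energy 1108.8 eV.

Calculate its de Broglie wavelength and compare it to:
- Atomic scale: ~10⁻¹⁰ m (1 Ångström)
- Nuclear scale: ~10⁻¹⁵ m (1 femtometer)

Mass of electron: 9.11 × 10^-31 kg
λ = 3.68 × 10^-11 m, which is between nuclear and atomic scales.

Using λ = h/√(2mKE):

KE = 1108.8 eV = 1.776 × 10^-16 J

λ = h/√(2mKE)
λ = (6.626 × 10^-34 J·s) / √(2 × 9.11 × 10^-31 kg × 1.776 × 10^-16 J)
λ = 3.68 × 10^-11 m

Comparison:
- Atomic scale (10⁻¹⁰ m): λ is 0.37× this size
- Nuclear scale (10⁻¹⁵ m): λ is 3.7e+04× this size

The wavelength is between nuclear and atomic scales.

This wavelength is appropriate for probing atomic structure but too large for nuclear physics experiments.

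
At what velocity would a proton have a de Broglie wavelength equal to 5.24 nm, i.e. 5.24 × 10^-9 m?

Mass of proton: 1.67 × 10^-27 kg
7.57 × 10^1 m/s

From λ = h/(mv), solve for v:

v = h/(mλ)
v = (6.626 × 10^-34 J·s) / (1.67 × 10^-27 kg × 5.24 × 10^-9 m)
v = 7.57 × 10^1 m/s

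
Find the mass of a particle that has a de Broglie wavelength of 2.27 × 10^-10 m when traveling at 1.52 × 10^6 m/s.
1.92 × 10^-30 kg

From the de Broglie relation λ = h/(mv), we solve for m:

m = h/(λv)
m = (6.626 × 10^-34 J·s) / (2.27 × 10^-10 m × 1.52 × 10^6 m/s)
m = 1.92 × 10^-30 kg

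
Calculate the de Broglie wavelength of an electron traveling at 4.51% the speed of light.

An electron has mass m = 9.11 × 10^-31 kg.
5.38 × 10^-11 m

Using the de Broglie relation λ = h/(mv):

v = 4.51% × c = 1.352 × 10^7 m/s

λ = h/(mv)
λ = (6.626 × 10^-34 J·s) / (9.11 × 10^-31 kg × 1.352 × 10^7 m/s)
λ = 5.38 × 10^-11 m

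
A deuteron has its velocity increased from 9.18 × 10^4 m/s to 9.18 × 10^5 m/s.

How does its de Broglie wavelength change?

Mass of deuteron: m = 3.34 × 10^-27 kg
The wavelength decreases by a factor of 10.

Using λ = h/(mv):

Initial wavelength: λ₁ = h/(mv₁) = 2.16 × 10^-12 m
Final wavelength: λ₂ = h/(mv₂) = 2.16 × 10^-13 m

Since λ ∝ 1/v, when velocity increases by a factor of 10, the wavelength decreases by a factor of 10.

λ₂/λ₁ = v₁/v₂ = 1/10

The wavelength decreases by a factor of 10.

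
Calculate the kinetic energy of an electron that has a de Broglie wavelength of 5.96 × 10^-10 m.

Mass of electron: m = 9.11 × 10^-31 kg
6.78 × 10^-19 J (or 4.23 eV)

From λ = h/√(2mKE), we solve for KE:

λ² = h²/(2mKE)
KE = h²/(2mλ²)
KE = (6.626 × 10^-34 J·s)² / (2 × 9.11 × 10^-31 kg × (5.96 × 10^-10 m)²)
KE = 6.78 × 10^-19 J
KE = 4.23 eV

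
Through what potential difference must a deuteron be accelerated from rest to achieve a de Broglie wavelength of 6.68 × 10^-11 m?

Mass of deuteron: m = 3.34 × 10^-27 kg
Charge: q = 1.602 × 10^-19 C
9.19 × 10^-2 V

From λ = h/√(2mqV), we solve for V:

λ² = h²/(2mqV)
V = h²/(2mqλ²)
V = (6.626 × 10^-34 J·s)² / (2 × 3.34 × 10^-27 kg × 1.602 × 10^-19 C × (6.68 × 10^-11 m)²)
V = 9.19 × 10^-2 V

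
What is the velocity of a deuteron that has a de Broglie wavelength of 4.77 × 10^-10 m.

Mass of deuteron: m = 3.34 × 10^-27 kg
4.16 × 10^2 m/s

From the de Broglie relation λ = h/(mv), we solve for v:

v = h/(mλ)
v = (6.626 × 10^-34 J·s) / (3.34 × 10^-27 kg × 4.77 × 10^-10 m)
v = 4.16 × 10^2 m/s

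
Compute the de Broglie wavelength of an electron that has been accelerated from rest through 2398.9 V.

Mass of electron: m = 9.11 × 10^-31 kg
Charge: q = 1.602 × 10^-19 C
2.50 × 10^-11 m

When a particle is accelerated through voltage V, it gains kinetic energy KE = qV.

The de Broglie wavelength is then λ = h/√(2mqV):

λ = h/√(2mqV)
λ = (6.626 × 10^-34 J·s) / √(2 × 9.11 × 10^-31 kg × 1.602 × 10^-19 C × 2398.9 V)
λ = 2.50 × 10^-11 m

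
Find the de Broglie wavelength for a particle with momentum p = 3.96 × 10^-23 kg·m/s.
1.67 × 10^-11 m

Using the de Broglie relation λ = h/p:

λ = h/p
λ = (6.626 × 10^-34 J·s) / (3.96 × 10^-23 kg·m/s)
λ = 1.67 × 10^-11 m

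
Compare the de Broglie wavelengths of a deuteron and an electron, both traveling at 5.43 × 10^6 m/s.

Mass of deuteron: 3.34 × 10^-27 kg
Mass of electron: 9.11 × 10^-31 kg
The electron has the longer wavelength.

Using λ = h/(mv), since both particles have the same velocity, the wavelength depends only on mass.

For deuteron: λ₁ = h/(m₁v) = 3.65 × 10^-14 m
For electron: λ₂ = h/(m₂v) = 1.34 × 10^-10 m

Since λ ∝ 1/m at constant velocity, the lighter particle has the longer wavelength.

The electron has the longer de Broglie wavelength.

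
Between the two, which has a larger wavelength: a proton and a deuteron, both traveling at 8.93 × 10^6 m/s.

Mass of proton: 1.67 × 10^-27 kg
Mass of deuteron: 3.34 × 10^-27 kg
The proton has the longer wavelength.

Using λ = h/(mv), since both particles have the same velocity, the wavelength depends only on mass.

For proton: λ₁ = h/(m₁v) = 4.44 × 10^-14 m
For deuteron: λ₂ = h/(m₂v) = 2.22 × 10^-14 m

Since λ ∝ 1/m at constant velocity, the lighter particle has the longer wavelength.

The proton has the longer de Broglie wavelength.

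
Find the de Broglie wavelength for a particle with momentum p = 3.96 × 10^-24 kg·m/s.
1.67 × 10^-10 m

Using the de Broglie relation λ = h/p:

λ = h/p
λ = (6.626 × 10^-34 J·s) / (3.96 × 10^-24 kg·m/s)
λ = 1.67 × 10^-10 m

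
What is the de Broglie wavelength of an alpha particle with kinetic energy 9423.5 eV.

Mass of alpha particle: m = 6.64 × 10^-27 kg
1.48 × 10^-13 m

Using λ = h/√(2mKE):

First convert KE to Joules: KE = 9423.5 eV = 1.510 × 10^-15 J

λ = h/√(2mKE)
λ = (6.626 × 10^-34 J·s) / √(2 × 6.64 × 10^-27 kg × 1.510 × 10^-15 J)
λ = 1.48 × 10^-13 m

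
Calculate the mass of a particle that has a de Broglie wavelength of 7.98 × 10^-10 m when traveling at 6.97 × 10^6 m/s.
1.19 × 10^-31 kg

From the de Broglie relation λ = h/(mv), we solve for m:

m = h/(λv)
m = (6.626 × 10^-34 J·s) / (7.98 × 10^-10 m × 6.97 × 10^6 m/s)
m = 1.19 × 10^-31 kg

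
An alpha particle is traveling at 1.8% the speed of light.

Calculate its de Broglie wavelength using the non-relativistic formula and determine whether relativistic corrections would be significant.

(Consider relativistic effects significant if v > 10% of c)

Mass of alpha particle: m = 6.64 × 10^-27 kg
No, relativistic corrections are not needed.

Using the non-relativistic de Broglie formula λ = h/(mv):

v = 1.8% × c = 5.396 × 10^6 m/s

λ = h/(mv)
λ = (6.626 × 10^-34 J·s) / (6.64 × 10^-27 kg × 5.396 × 10^6 m/s)
λ = 1.85 × 10^-14 m

Since v = 1.8% of c < 10% of c, relativistic corrections are NOT significant and this non-relativistic result is a good approximation.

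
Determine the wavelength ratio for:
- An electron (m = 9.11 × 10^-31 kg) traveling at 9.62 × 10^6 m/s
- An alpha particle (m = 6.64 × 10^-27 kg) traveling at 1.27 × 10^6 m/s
λ₁/λ₂ = 962

Using λ = h/(mv):

λ₁ = h/(m₁v₁) = 7.56 × 10^-11 m
λ₂ = h/(m₂v₂) = 7.86 × 10^-14 m

Ratio λ₁/λ₂ = (m₂v₂)/(m₁v₁)
         = (6.64 × 10^-27 kg × 1.27 × 10^6 m/s) / (9.11 × 10^-31 kg × 9.62 × 10^6 m/s)
         = 962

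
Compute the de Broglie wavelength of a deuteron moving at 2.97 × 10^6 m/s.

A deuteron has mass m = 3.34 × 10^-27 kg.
6.68 × 10^-14 m

Using the de Broglie relation λ = h/(mv):

λ = h/(mv)
λ = (6.626 × 10^-34 J·s) / (3.34 × 10^-27 kg × 2.97 × 10^6 m/s)
λ = 6.68 × 10^-14 m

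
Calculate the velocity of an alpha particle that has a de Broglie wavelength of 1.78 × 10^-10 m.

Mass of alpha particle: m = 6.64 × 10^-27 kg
5.61 × 10^2 m/s

From the de Broglie relation λ = h/(mv), we solve for v:

v = h/(mλ)
v = (6.626 × 10^-34 J·s) / (6.64 × 10^-27 kg × 1.78 × 10^-10 m)
v = 5.61 × 10^2 m/s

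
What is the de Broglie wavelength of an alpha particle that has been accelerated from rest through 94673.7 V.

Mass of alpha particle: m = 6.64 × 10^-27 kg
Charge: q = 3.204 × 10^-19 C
3.30 × 10^-14 m

When a particle is accelerated through voltage V, it gains kinetic energy KE = qV.

The de Broglie wavelength is then λ = h/√(2mqV):

λ = h/√(2mqV)
λ = (6.626 × 10^-34 J·s) / √(2 × 6.64 × 10^-27 kg × 3.204 × 10^-19 C × 94673.7 V)
λ = 3.30 × 10^-14 m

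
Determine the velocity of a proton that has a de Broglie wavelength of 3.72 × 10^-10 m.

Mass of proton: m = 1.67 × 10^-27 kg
1.07 × 10^3 m/s

From the de Broglie relation λ = h/(mv), we solve for v:

v = h/(mλ)
v = (6.626 × 10^-34 J·s) / (1.67 × 10^-27 kg × 3.72 × 10^-10 m)
v = 1.07 × 10^3 m/s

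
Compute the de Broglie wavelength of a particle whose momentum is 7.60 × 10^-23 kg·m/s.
8.72 × 10^-12 m

Using the de Broglie relation λ = h/p:

λ = h/p
λ = (6.626 × 10^-34 J·s) / (7.60 × 10^-23 kg·m/s)
λ = 8.72 × 10^-12 m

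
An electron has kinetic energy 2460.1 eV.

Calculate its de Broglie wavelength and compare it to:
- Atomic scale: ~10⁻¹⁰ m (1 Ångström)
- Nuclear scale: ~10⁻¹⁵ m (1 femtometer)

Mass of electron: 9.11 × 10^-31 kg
λ = 2.47 × 10^-11 m, which is between nuclear and atomic scales.

Using λ = h/√(2mKE):

KE = 2460.1 eV = 3.942 × 10^-16 J

λ = h/√(2mKE)
λ = (6.626 × 10^-34 J·s) / √(2 × 9.11 × 10^-31 kg × 3.942 × 10^-16 J)
λ = 2.47 × 10^-11 m

Comparison:
- Atomic scale (10⁻¹⁰ m): λ is 0.25× this size
- Nuclear scale (10⁻¹⁵ m): λ is 2.5e+04× this size

The wavelength is between nuclear and atomic scales.

This wavelength is appropriate for probing atomic structure but too large for nuclear physics experiments.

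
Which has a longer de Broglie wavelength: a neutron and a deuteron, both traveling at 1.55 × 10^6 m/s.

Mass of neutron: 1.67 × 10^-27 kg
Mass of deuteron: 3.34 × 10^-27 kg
The neutron has the longer wavelength.

Using λ = h/(mv), since both particles have the same velocity, the wavelength depends only on mass.

For neutron: λ₁ = h/(m₁v) = 2.56 × 10^-13 m
For deuteron: λ₂ = h/(m₂v) = 1.28 × 10^-13 m

Since λ ∝ 1/m at constant velocity, the lighter particle has the longer wavelength.

The neutron has the longer de Broglie wavelength.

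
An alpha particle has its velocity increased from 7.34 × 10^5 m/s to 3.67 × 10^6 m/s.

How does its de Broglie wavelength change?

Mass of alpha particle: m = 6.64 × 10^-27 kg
The wavelength decreases by a factor of 5.

Using λ = h/(mv):

Initial wavelength: λ₁ = h/(mv₁) = 1.36 × 10^-13 m
Final wavelength: λ₂ = h/(mv₂) = 2.72 × 10^-14 m

Since λ ∝ 1/v, when velocity increases by a factor of 5, the wavelength decreases by a factor of 5.

λ₂/λ₁ = v₁/v₂ = 1/5

The wavelength decreases by a factor of 5.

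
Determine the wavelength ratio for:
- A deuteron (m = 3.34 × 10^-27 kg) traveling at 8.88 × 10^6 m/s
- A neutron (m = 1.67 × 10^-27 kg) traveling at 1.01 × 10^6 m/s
λ₁/λ₂ = 0.0569

Using λ = h/(mv):

λ₁ = h/(m₁v₁) = 2.23 × 10^-14 m
λ₂ = h/(m₂v₂) = 3.93 × 10^-13 m

Ratio λ₁/λ₂ = (m₂v₂)/(m₁v₁)
         = (1.67 × 10^-27 kg × 1.01 × 10^6 m/s) / (3.34 × 10^-27 kg × 8.88 × 10^6 m/s)
         = 0.0569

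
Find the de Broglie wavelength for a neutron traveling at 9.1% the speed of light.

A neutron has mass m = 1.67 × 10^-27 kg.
1.45 × 10^-14 m

Using the de Broglie relation λ = h/(mv):

v = 9.1% × c = 2.728 × 10^7 m/s

λ = h/(mv)
λ = (6.626 × 10^-34 J·s) / (1.67 × 10^-27 kg × 2.728 × 10^7 m/s)
λ = 1.45 × 10^-14 m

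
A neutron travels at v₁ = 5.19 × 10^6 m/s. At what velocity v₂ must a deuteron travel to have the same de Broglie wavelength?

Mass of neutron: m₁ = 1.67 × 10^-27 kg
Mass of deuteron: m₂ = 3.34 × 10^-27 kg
v₂ = 2.60 × 10^6 m/s

For equal de Broglie wavelengths: λ₁ = λ₂

h/(m₁v₁) = h/(m₂v₂)
m₁v₁ = m₂v₂
v₂ = v₁ · (m₁/m₂)

v₂ = 5.19 × 10^6 m/s × (1.67 × 10^-27 kg / 3.34 × 10^-27 kg)
v₂ = 2.60 × 10^6 m/s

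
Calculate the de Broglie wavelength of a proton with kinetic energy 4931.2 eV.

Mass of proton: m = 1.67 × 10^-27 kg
4.08 × 10^-13 m

Using λ = h/√(2mKE):

First convert KE to Joules: KE = 4931.2 eV = 7.901 × 10^-16 J

λ = h/√(2mKE)
λ = (6.626 × 10^-34 J·s) / √(2 × 1.67 × 10^-27 kg × 7.901 × 10^-16 J)
λ = 4.08 × 10^-13 m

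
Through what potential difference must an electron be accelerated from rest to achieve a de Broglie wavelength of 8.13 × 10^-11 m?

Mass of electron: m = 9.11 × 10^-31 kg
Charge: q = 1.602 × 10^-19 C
228 V

From λ = h/√(2mqV), we solve for V:

λ² = h²/(2mqV)
V = h²/(2mqλ²)
V = (6.626 × 10^-34 J·s)² / (2 × 9.11 × 10^-31 kg × 1.602 × 10^-19 C × (8.13 × 10^-11 m)²)
V = 228 V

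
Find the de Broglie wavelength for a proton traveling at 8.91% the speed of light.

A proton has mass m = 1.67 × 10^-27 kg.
1.49 × 10^-14 m

Using the de Broglie relation λ = h/(mv):

v = 8.91% × c = 2.671 × 10^7 m/s

λ = h/(mv)
λ = (6.626 × 10^-34 J·s) / (1.67 × 10^-27 kg × 2.671 × 10^7 m/s)
λ = 1.49 × 10^-14 m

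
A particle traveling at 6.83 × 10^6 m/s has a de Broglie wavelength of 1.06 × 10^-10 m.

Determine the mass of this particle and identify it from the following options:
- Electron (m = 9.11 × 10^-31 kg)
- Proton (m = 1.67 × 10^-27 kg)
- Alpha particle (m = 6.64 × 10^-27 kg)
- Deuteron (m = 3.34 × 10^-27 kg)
The particle is an electron.

From λ = h/(mv), solve for mass:

m = h/(λv)
m = (6.626 × 10^-34 J·s) / (1.06 × 10^-10 m × 6.83 × 10^6 m/s)
m = 9.15 × 10^-31 kg

Comparing with the listed masses, this is closest to an electron.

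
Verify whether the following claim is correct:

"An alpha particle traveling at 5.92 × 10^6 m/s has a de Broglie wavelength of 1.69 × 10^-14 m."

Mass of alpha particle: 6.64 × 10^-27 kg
True

The claim is correct.

Using λ = h/(mv):
λ = (6.626 × 10^-34 J·s) / (6.64 × 10^-27 kg × 5.92 × 10^6 m/s)
λ = 1.69 × 10^-14 m

This matches the claimed value.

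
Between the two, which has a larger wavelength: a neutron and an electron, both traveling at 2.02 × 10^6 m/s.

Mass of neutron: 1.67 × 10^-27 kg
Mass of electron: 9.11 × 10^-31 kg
The electron has the longer wavelength.

Using λ = h/(mv), since both particles have the same velocity, the wavelength depends only on mass.

For neutron: λ₁ = h/(m₁v) = 1.96 × 10^-13 m
For electron: λ₂ = h/(m₂v) = 3.60 × 10^-10 m

Since λ ∝ 1/m at constant velocity, the lighter particle has the longer wavelength.

The electron has the longer de Broglie wavelength.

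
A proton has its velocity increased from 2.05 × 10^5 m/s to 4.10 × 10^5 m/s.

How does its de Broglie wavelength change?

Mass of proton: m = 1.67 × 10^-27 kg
The wavelength decreases by a factor of 2.

Using λ = h/(mv):

Initial wavelength: λ₁ = h/(mv₁) = 1.94 × 10^-12 m
Final wavelength: λ₂ = h/(mv₂) = 9.68 × 10^-13 m

Since λ ∝ 1/v, when velocity increases by a factor of 2, the wavelength decreases by a factor of 2.

λ₂/λ₁ = v₁/v₂ = 1/2

The wavelength decreases by a factor of 2.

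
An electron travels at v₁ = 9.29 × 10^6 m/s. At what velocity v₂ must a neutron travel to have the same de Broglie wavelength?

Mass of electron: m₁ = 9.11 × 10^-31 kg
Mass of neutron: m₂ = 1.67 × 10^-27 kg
v₂ = 5.07 × 10^3 m/s

For equal de Broglie wavelengths: λ₁ = λ₂

h/(m₁v₁) = h/(m₂v₂)
m₁v₁ = m₂v₂
v₂ = v₁ · (m₁/m₂)

v₂ = 9.29 × 10^6 m/s × (9.11 × 10^-31 kg / 1.67 × 10^-27 kg)
v₂ = 5.07 × 10^3 m/s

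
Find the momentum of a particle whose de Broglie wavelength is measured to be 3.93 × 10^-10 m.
1.69 × 10^-24 kg·m/s

From the de Broglie relation λ = h/p, we solve for p:

p = h/λ
p = (6.626 × 10^-34 J·s) / (3.93 × 10^-10 m)
p = 1.69 × 10^-24 kg·m/s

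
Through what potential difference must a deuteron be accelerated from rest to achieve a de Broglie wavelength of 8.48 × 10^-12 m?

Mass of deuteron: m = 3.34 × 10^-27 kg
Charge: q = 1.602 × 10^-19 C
5.71 V

From λ = h/√(2mqV), we solve for V:

λ² = h²/(2mqV)
V = h²/(2mqλ²)
V = (6.626 × 10^-34 J·s)² / (2 × 3.34 × 10^-27 kg × 1.602 × 10^-19 C × (8.48 × 10^-12 m)²)
V = 5.71 V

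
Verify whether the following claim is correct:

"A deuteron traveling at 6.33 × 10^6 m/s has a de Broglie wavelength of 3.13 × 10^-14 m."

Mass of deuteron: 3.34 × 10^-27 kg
True

The claim is correct.

Using λ = h/(mv):
λ = (6.626 × 10^-34 J·s) / (3.34 × 10^-27 kg × 6.33 × 10^6 m/s)
λ = 3.13 × 10^-14 m

This matches the claimed value.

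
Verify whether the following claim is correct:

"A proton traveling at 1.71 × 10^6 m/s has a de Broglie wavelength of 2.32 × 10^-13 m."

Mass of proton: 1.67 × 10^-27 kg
True

The claim is correct.

Using λ = h/(mv):
λ = (6.626 × 10^-34 J·s) / (1.67 × 10^-27 kg × 1.71 × 10^6 m/s)
λ = 2.32 × 10^-13 m

This matches the claimed value.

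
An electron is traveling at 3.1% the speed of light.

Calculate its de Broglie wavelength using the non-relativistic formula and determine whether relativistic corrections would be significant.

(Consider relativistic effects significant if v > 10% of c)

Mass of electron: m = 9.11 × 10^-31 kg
No, relativistic corrections are not needed.

Using the non-relativistic de Broglie formula λ = h/(mv):

v = 3.1% × c = 9.294 × 10^6 m/s

λ = h/(mv)
λ = (6.626 × 10^-34 J·s) / (9.11 × 10^-31 kg × 9.294 × 10^6 m/s)
λ = 7.83 × 10^-11 m

Since v = 3.1% of c < 10% of c, relativistic corrections are NOT significant and this non-relativistic result is a good approximation.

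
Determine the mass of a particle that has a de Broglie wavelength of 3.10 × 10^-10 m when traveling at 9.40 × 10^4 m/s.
2.27 × 10^-29 kg

From the de Broglie relation λ = h/(mv), we solve for m:

m = h/(λv)
m = (6.626 × 10^-34 J·s) / (3.10 × 10^-10 m × 9.40 × 10^4 m/s)
m = 2.27 × 10^-29 kg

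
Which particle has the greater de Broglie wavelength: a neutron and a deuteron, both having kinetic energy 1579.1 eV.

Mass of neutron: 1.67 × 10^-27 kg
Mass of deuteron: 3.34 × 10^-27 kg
The neutron has the longer wavelength.

Using λ = h/√(2mKE):

For neutron: λ₁ = h/√(2m₁KE) = 7.21 × 10^-13 m
For deuteron: λ₂ = h/√(2m₂KE) = 5.10 × 10^-13 m

Since λ ∝ 1/√m at constant kinetic energy, the lighter particle has the longer wavelength.

The neutron has the longer de Broglie wavelength.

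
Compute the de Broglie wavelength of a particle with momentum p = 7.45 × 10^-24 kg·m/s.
8.89 × 10^-11 m

Using the de Broglie relation λ = h/p:

λ = h/p
λ = (6.626 × 10^-34 J·s) / (7.45 × 10^-24 kg·m/s)
λ = 8.89 × 10^-11 m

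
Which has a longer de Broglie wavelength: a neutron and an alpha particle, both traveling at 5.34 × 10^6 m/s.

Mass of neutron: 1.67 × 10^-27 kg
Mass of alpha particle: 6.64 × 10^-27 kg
The neutron has the longer wavelength.

Using λ = h/(mv), since both particles have the same velocity, the wavelength depends only on mass.

For neutron: λ₁ = h/(m₁v) = 7.43 × 10^-14 m
For alpha particle: λ₂ = h/(m₂v) = 1.87 × 10^-14 m

Since λ ∝ 1/m at constant velocity, the lighter particle has the longer wavelength.

The neutron has the longer de Broglie wavelength.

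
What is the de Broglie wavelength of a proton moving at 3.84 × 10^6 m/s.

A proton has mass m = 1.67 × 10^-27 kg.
1.03 × 10^-13 m

Using the de Broglie relation λ = h/(mv):

λ = h/(mv)
λ = (6.626 × 10^-34 J·s) / (1.67 × 10^-27 kg × 3.84 × 10^6 m/s)
λ = 1.03 × 10^-13 m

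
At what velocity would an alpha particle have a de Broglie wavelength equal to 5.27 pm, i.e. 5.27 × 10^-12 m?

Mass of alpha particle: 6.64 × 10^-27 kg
1.89 × 10^4 m/s

From λ = h/(mv), solve for v:

v = h/(mλ)
v = (6.626 × 10^-34 J·s) / (6.64 × 10^-27 kg × 5.27 × 10^-12 m)
v = 1.89 × 10^4 m/s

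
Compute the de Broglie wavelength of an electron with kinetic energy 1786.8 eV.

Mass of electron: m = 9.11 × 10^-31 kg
2.90 × 10^-11 m

Using λ = h/√(2mKE):

First convert KE to Joules: KE = 1786.8 eV = 2.863 × 10^-16 J

λ = h/√(2mKE)
λ = (6.626 × 10^-34 J·s) / √(2 × 9.11 × 10^-31 kg × 2.863 × 10^-16 J)
λ = 2.90 × 10^-11 m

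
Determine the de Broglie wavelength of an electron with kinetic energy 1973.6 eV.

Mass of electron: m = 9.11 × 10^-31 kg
2.76 × 10^-11 m

Using λ = h/√(2mKE):

First convert KE to Joules: KE = 1973.6 eV = 3.162 × 10^-16 J

λ = h/√(2mKE)
λ = (6.626 × 10^-34 J·s) / √(2 × 9.11 × 10^-31 kg × 3.162 × 10^-16 J)
λ = 2.76 × 10^-11 m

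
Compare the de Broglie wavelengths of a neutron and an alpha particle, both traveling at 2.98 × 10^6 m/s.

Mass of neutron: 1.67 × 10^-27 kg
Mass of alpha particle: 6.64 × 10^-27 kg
The neutron has the longer wavelength.

Using λ = h/(mv), since both particles have the same velocity, the wavelength depends only on mass.

For neutron: λ₁ = h/(m₁v) = 1.33 × 10^-13 m
For alpha particle: λ₂ = h/(m₂v) = 3.35 × 10^-14 m

Since λ ∝ 1/m at constant velocity, the lighter particle has the longer wavelength.

The neutron has the longer de Broglie wavelength.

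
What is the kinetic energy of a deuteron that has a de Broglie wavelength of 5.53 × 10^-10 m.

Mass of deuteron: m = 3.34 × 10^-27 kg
2.15 × 10^-22 J (or 1.34 × 10^-3 eV)

From λ = h/√(2mKE), we solve for KE:

λ² = h²/(2mKE)
KE = h²/(2mλ²)
KE = (6.626 × 10^-34 J·s)² / (2 × 3.34 × 10^-27 kg × (5.53 × 10^-10 m)²)
KE = 2.15 × 10^-22 J
KE = 1.34 × 10^-3 eV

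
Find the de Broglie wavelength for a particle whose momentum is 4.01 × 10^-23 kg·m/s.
1.65 × 10^-11 m

Using the de Broglie relation λ = h/p:

λ = h/p
λ = (6.626 × 10^-34 J·s) / (4.01 × 10^-23 kg·m/s)
λ = 1.65 × 10^-11 m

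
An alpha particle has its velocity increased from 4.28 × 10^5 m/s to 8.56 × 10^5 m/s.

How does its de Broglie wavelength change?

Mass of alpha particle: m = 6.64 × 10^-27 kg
The wavelength decreases by a factor of 2.

Using λ = h/(mv):

Initial wavelength: λ₁ = h/(mv₁) = 2.33 × 10^-13 m
Final wavelength: λ₂ = h/(mv₂) = 1.17 × 10^-13 m

Since λ ∝ 1/v, when velocity increases by a factor of 2, the wavelength decreases by a factor of 2.

λ₂/λ₁ = v₁/v₂ = 1/2

The wavelength decreases by a factor of 2.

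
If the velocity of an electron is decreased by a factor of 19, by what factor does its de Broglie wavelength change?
The wavelength increases by a factor of 19.

From λ = h/(mv), the wavelength is inversely proportional to velocity:

λ ∝ 1/v

If v → v/19, then λ → 19λ

When velocity is decreased by a factor of 19, the wavelength increases by a factor of 19.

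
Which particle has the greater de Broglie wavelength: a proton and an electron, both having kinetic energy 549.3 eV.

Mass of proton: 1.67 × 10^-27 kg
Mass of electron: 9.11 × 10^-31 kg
The electron has the longer wavelength.

Using λ = h/√(2mKE):

For proton: λ₁ = h/√(2m₁KE) = 1.22 × 10^-12 m
For electron: λ₂ = h/√(2m₂KE) = 5.23 × 10^-11 m

Since λ ∝ 1/√m at constant kinetic energy, the lighter particle has the longer wavelength.

The electron has the longer de Broglie wavelength.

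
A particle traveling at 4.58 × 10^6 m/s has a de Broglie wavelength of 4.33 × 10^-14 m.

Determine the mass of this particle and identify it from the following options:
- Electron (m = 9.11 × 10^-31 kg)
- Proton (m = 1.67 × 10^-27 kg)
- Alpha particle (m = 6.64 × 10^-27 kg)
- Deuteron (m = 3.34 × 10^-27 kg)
The particle is a deuteron.

From λ = h/(mv), solve for mass:

m = h/(λv)
m = (6.626 × 10^-34 J·s) / (4.33 × 10^-14 m × 4.58 × 10^6 m/s)
m = 3.34 × 10^-27 kg

Comparing with the listed masses, this is closest to a deuteron.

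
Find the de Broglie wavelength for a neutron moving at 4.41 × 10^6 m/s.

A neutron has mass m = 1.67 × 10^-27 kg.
9.00 × 10^-14 m

Using the de Broglie relation λ = h/(mv):

λ = h/(mv)
λ = (6.626 × 10^-34 J·s) / (1.67 × 10^-27 kg × 4.41 × 10^6 m/s)
λ = 9.00 × 10^-14 m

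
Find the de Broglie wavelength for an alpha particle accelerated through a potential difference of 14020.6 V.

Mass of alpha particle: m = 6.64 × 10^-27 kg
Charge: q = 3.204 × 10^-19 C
8.58 × 10^-14 m

When a particle is accelerated through voltage V, it gains kinetic energy KE = qV.

The de Broglie wavelength is then λ = h/√(2mqV):

λ = h/√(2mqV)
λ = (6.626 × 10^-34 J·s) / √(2 × 6.64 × 10^-27 kg × 3.204 × 10^-19 C × 14020.6 V)
λ = 8.58 × 10^-14 m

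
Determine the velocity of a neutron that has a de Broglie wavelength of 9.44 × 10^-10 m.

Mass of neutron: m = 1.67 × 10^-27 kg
4.20 × 10^2 m/s

From the de Broglie relation λ = h/(mv), we solve for v:

v = h/(mλ)
v = (6.626 × 10^-34 J·s) / (1.67 × 10^-27 kg × 9.44 × 10^-10 m)
v = 4.20 × 10^2 m/s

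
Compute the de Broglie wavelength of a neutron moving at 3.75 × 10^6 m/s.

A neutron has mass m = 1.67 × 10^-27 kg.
1.06 × 10^-13 m

Using the de Broglie relation λ = h/(mv):

λ = h/(mv)
λ = (6.626 × 10^-34 J·s) / (1.67 × 10^-27 kg × 3.75 × 10^6 m/s)
λ = 1.06 × 10^-13 m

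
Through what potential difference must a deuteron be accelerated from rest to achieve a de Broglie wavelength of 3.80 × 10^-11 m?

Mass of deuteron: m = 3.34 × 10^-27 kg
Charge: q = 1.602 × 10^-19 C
2.84 × 10^-1 V

From λ = h/√(2mqV), we solve for V:

λ² = h²/(2mqV)
V = h²/(2mqλ²)
V = (6.626 × 10^-34 J·s)² / (2 × 3.34 × 10^-27 kg × 1.602 × 10^-19 C × (3.80 × 10^-11 m)²)
V = 2.84 × 10^-1 V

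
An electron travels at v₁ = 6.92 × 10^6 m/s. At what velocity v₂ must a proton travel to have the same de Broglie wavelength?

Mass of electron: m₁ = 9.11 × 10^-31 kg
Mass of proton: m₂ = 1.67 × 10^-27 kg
v₂ = 3.77 × 10^3 m/s

For equal de Broglie wavelengths: λ₁ = λ₂

h/(m₁v₁) = h/(m₂v₂)
m₁v₁ = m₂v₂
v₂ = v₁ · (m₁/m₂)

v₂ = 6.92 × 10^6 m/s × (9.11 × 10^-31 kg / 1.67 × 10^-27 kg)
v₂ = 3.77 × 10^3 m/s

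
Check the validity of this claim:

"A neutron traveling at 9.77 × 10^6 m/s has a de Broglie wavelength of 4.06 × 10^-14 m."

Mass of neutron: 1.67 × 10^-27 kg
True

The claim is correct.

Using λ = h/(mv):
λ = (6.626 × 10^-34 J·s) / (1.67 × 10^-27 kg × 9.77 × 10^6 m/s)
λ = 4.06 × 10^-14 m

This matches the claimed value.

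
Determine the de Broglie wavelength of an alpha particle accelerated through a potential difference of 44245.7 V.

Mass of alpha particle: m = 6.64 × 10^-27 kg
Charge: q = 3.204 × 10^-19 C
4.83 × 10^-14 m

When a particle is accelerated through voltage V, it gains kinetic energy KE = qV.

The de Broglie wavelength is then λ = h/√(2mqV):

λ = h/√(2mqV)
λ = (6.626 × 10^-34 J·s) / √(2 × 6.64 × 10^-27 kg × 3.204 × 10^-19 C × 44245.7 V)
λ = 4.83 × 10^-14 m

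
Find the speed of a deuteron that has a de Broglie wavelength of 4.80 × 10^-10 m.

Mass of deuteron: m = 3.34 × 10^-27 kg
4.13 × 10^2 m/s

From the de Broglie relation λ = h/(mv), we solve for v:

v = h/(mλ)
v = (6.626 × 10^-34 J·s) / (3.34 × 10^-27 kg × 4.80 × 10^-10 m)
v = 4.13 × 10^2 m/s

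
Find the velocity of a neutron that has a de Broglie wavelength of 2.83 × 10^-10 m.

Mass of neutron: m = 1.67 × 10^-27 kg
1.40 × 10^3 m/s

From the de Broglie relation λ = h/(mv), we solve for v:

v = h/(mλ)
v = (6.626 × 10^-34 J·s) / (1.67 × 10^-27 kg × 2.83 × 10^-10 m)
v = 1.40 × 10^3 m/s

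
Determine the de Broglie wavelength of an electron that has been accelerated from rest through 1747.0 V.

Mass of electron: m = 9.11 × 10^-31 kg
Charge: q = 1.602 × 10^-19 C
2.93 × 10^-11 m

When a particle is accelerated through voltage V, it gains kinetic energy KE = qV.

The de Broglie wavelength is then λ = h/√(2mqV):

λ = h/√(2mqV)
λ = (6.626 × 10^-34 J·s) / √(2 × 9.11 × 10^-31 kg × 1.602 × 10^-19 C × 1747.0 V)
λ = 2.93 × 10^-11 m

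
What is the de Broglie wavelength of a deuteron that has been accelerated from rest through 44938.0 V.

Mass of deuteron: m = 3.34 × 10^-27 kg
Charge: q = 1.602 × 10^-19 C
9.55 × 10^-14 m

When a particle is accelerated through voltage V, it gains kinetic energy KE = qV.

The de Broglie wavelength is then λ = h/√(2mqV):

λ = h/√(2mqV)
λ = (6.626 × 10^-34 J·s) / √(2 × 3.34 × 10^-27 kg × 1.602 × 10^-19 C × 44938.0 V)
λ = 9.55 × 10^-14 m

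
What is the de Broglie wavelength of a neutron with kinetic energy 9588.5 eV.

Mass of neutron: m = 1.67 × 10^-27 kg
2.93 × 10^-13 m

Using λ = h/√(2mKE):

First convert KE to Joules: KE = 9588.5 eV = 1.536 × 10^-15 J

λ = h/√(2mKE)
λ = (6.626 × 10^-34 J·s) / √(2 × 1.67 × 10^-27 kg × 1.536 × 10^-15 J)
λ = 2.93 × 10^-13 m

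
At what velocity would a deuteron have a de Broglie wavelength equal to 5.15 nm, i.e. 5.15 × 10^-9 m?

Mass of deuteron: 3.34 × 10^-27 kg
3.85 × 10^1 m/s

From λ = h/(mv), solve for v:

v = h/(mλ)
v = (6.626 × 10^-34 J·s) / (3.34 × 10^-27 kg × 5.15 × 10^-9 m)
v = 3.85 × 10^1 m/s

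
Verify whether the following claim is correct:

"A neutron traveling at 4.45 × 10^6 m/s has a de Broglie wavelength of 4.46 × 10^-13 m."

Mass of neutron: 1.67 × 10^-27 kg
False

The claim is incorrect.

Using λ = h/(mv):
λ = (6.626 × 10^-34 J·s) / (1.67 × 10^-27 kg × 4.45 × 10^6 m/s)
λ = 8.92 × 10^-14 m

The actual wavelength differs from the claimed 4.46 × 10^-13 m.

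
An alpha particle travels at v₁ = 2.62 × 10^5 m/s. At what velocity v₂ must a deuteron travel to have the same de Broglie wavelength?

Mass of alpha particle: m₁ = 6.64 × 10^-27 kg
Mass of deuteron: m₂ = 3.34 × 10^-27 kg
v₂ = 5.21 × 10^5 m/s

For equal de Broglie wavelengths: λ₁ = λ₂

h/(m₁v₁) = h/(m₂v₂)
m₁v₁ = m₂v₂
v₂ = v₁ · (m₁/m₂)

v₂ = 2.62 × 10^5 m/s × (6.64 × 10^-27 kg / 3.34 × 10^-27 kg)
v₂ = 5.21 × 10^5 m/s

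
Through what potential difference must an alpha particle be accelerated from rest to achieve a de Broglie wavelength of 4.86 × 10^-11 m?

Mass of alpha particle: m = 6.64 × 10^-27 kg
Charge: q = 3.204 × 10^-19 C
4.37 × 10^-2 V

From λ = h/√(2mqV), we solve for V:

λ² = h²/(2mqV)
V = h²/(2mqλ²)
V = (6.626 × 10^-34 J·s)² / (2 × 6.64 × 10^-27 kg × 3.204 × 10^-19 C × (4.86 × 10^-11 m)²)
V = 4.37 × 10^-2 V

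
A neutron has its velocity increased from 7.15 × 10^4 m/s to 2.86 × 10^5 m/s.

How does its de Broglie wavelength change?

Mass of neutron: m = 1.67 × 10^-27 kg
The wavelength decreases by a factor of 4.

Using λ = h/(mv):

Initial wavelength: λ₁ = h/(mv₁) = 5.55 × 10^-12 m
Final wavelength: λ₂ = h/(mv₂) = 1.39 × 10^-12 m

Since λ ∝ 1/v, when velocity increases by a factor of 4, the wavelength decreases by a factor of 4.

λ₂/λ₁ = v₁/v₂ = 1/4

The wavelength decreases by a factor of 4.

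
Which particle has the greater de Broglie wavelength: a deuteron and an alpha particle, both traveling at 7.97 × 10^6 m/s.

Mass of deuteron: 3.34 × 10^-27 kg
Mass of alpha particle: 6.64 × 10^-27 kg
The deuteron has the longer wavelength.

Using λ = h/(mv), since both particles have the same velocity, the wavelength depends only on mass.

For deuteron: λ₁ = h/(m₁v) = 2.49 × 10^-14 m
For alpha particle: λ₂ = h/(m₂v) = 1.25 × 10^-14 m

Since λ ∝ 1/m at constant velocity, the lighter particle has the longer wavelength.

The deuteron has the longer de Broglie wavelength.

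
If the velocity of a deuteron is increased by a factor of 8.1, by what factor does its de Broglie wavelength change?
The wavelength decreases by a factor of 8.1.

From λ = h/(mv), the wavelength is inversely proportional to velocity:

λ ∝ 1/v

If v → 8.1v, then λ → λ/8.1

When velocity is increased by a factor of 8.1, the wavelength decreases by a factor of 8.1.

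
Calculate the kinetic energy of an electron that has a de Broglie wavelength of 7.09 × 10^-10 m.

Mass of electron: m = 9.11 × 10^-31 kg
4.79 × 10^-19 J (or 2.99 eV)

From λ = h/√(2mKE), we solve for KE:

λ² = h²/(2mKE)
KE = h²/(2mλ²)
KE = (6.626 × 10^-34 J·s)² / (2 × 9.11 × 10^-31 kg × (7.09 × 10^-10 m)²)
KE = 4.79 × 10^-19 J
KE = 2.99 eV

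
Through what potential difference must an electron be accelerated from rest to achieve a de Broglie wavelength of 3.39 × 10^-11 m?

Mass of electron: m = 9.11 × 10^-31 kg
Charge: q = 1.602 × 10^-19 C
1.31 × 10^3 V

From λ = h/√(2mqV), we solve for V:

λ² = h²/(2mqV)
V = h²/(2mqλ²)
V = (6.626 × 10^-34 J·s)² / (2 × 9.11 × 10^-31 kg × 1.602 × 10^-19 C × (3.39 × 10^-11 m)²)
V = 1.31 × 10^3 V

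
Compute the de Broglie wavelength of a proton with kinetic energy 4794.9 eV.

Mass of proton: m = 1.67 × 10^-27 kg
4.14 × 10^-13 m

Using λ = h/√(2mKE):

First convert KE to Joules: KE = 4794.9 eV = 7.682 × 10^-16 J

λ = h/√(2mKE)
λ = (6.626 × 10^-34 J·s) / √(2 × 1.67 × 10^-27 kg × 7.682 × 10^-16 J)
λ = 4.14 × 10^-13 m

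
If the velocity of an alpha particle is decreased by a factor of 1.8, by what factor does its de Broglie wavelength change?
The wavelength increases by a factor of 1.8.

From λ = h/(mv), the wavelength is inversely proportional to velocity:

λ ∝ 1/v

If v → v/1.8, then λ → 1.8λ

When velocity is decreased by a factor of 1.8, the wavelength increases by a factor of 1.8.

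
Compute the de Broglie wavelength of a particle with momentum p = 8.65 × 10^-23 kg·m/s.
7.66 × 10^-12 m

Using the de Broglie relation λ = h/p:

λ = h/p
λ = (6.626 × 10^-34 J·s) / (8.65 × 10^-23 kg·m/s)
λ = 7.66 × 10^-12 m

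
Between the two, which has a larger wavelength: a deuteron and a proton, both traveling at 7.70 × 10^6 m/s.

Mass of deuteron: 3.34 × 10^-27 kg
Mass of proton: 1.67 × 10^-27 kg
The proton has the longer wavelength.

Using λ = h/(mv), since both particles have the same velocity, the wavelength depends only on mass.

For deuteron: λ₁ = h/(m₁v) = 2.58 × 10^-14 m
For proton: λ₂ = h/(m₂v) = 5.15 × 10^-14 m

Since λ ∝ 1/m at constant velocity, the lighter particle has the longer wavelength.

The proton has the longer de Broglie wavelength.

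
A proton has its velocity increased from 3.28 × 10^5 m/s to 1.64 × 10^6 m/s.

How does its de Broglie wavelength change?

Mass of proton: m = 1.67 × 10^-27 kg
The wavelength decreases by a factor of 5.

Using λ = h/(mv):

Initial wavelength: λ₁ = h/(mv₁) = 1.21 × 10^-12 m
Final wavelength: λ₂ = h/(mv₂) = 2.42 × 10^-13 m

Since λ ∝ 1/v, when velocity increases by a factor of 5, the wavelength decreases by a factor of 5.

λ₂/λ₁ = v₁/v₂ = 1/5

The wavelength decreases by a factor of 5.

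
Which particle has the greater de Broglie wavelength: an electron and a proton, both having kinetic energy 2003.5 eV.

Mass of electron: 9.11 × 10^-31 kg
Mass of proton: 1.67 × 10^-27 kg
The electron has the longer wavelength.

Using λ = h/√(2mKE):

For electron: λ₁ = h/√(2m₁KE) = 2.74 × 10^-11 m
For proton: λ₂ = h/√(2m₂KE) = 6.40 × 10^-13 m

Since λ ∝ 1/√m at constant kinetic energy, the lighter particle has the longer wavelength.

The electron has the longer de Broglie wavelength.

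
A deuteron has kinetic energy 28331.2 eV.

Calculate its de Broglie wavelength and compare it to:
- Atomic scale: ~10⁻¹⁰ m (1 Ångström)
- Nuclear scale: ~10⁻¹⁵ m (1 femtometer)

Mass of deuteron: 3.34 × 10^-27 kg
λ = 1.20 × 10^-13 m, which is between nuclear and atomic scales.

Using λ = h/√(2mKE):

KE = 28331.2 eV = 4.539 × 10^-15 J

λ = h/√(2mKE)
λ = (6.626 × 10^-34 J·s) / √(2 × 3.34 × 10^-27 kg × 4.539 × 10^-15 J)
λ = 1.20 × 10^-13 m

Comparison:
- Atomic scale (10⁻¹⁰ m): λ is 0.0012× this size
- Nuclear scale (10⁻¹⁵ m): λ is 1.2e+02× this size

The wavelength is between nuclear and atomic scales.

This wavelength is appropriate for probing atomic structure but too large for nuclear physics experiments.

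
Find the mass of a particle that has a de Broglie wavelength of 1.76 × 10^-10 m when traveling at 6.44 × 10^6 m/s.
5.85 × 10^-31 kg

From the de Broglie relation λ = h/(mv), we solve for m:

m = h/(λv)
m = (6.626 × 10^-34 J·s) / (1.76 × 10^-10 m × 6.44 × 10^6 m/s)
m = 5.85 × 10^-31 kg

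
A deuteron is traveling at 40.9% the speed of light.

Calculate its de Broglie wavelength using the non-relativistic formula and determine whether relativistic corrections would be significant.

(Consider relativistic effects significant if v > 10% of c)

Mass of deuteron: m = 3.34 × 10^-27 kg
Yes, relativistic corrections are needed.

Using the non-relativistic de Broglie formula λ = h/(mv):

v = 40.9% × c = 1.226 × 10^8 m/s

λ = h/(mv)
λ = (6.626 × 10^-34 J·s) / (3.34 × 10^-27 kg × 1.226 × 10^8 m/s)
λ = 1.62 × 10^-15 m

Since v = 40.9% of c > 10% of c, relativistic corrections ARE significant and the actual wavelength would differ from this non-relativistic estimate.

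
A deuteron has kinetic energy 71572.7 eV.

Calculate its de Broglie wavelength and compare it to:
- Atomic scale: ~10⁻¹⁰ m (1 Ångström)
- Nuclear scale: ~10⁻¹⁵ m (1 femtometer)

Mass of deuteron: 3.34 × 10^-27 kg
λ = 7.57 × 10^-14 m, which is between nuclear and atomic scales.

Using λ = h/√(2mKE):

KE = 71572.7 eV = 1.147 × 10^-14 J

λ = h/√(2mKE)
λ = (6.626 × 10^-34 J·s) / √(2 × 3.34 × 10^-27 kg × 1.147 × 10^-14 J)
λ = 7.57 × 10^-14 m

Comparison:
- Atomic scale (10⁻¹⁰ m): λ is 0.00076× this size
- Nuclear scale (10⁻¹⁵ m): λ is 76× this size

The wavelength is between nuclear and atomic scales.

This wavelength is appropriate for probing atomic structure but too large for nuclear physics experiments.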